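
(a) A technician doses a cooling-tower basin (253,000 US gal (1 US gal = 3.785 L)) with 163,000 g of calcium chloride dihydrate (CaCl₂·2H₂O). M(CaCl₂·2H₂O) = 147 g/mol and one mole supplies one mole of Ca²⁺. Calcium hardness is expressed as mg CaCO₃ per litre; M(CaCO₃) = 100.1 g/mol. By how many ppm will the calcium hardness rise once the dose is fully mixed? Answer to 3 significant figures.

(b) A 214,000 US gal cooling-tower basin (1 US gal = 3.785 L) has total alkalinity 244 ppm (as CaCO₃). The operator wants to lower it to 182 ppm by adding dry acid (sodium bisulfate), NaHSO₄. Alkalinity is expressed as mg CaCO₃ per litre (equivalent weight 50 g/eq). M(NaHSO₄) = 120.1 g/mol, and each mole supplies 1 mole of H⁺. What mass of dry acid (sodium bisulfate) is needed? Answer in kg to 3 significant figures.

(a) 116 ppm; (b) 121 kg

(a) Volume: 253,000 US gal × 3.785 L/gal = 957,605 L.
(a) Moles of Ca²⁺: 163,000 g ÷ 147 g/mol = 1109 mol.
(a) As CaCO₃: 1109 mol × 100.1 g/mol = 111,000 g.
(a) Rise: 111,000 g / 957,605 L × 1000 = 115.9 mg/L.

(b) Volume: 214,000 US gal × 3.785 L/gal = 809,990 L.
(b) Alkalinity to neutralize: (244 − 182) = 62 mg/L as CaCO₃ × 809,990 L = 50,220 g as CaCO₃.
(b) Equivalents of H⁺ required: 50,220 ÷ 50 g/eq = 1004 eq = 1004 mol NaHSO₄.
(b) Mass of NaHSO₄: 1004 × 120.1 = 120,600 g.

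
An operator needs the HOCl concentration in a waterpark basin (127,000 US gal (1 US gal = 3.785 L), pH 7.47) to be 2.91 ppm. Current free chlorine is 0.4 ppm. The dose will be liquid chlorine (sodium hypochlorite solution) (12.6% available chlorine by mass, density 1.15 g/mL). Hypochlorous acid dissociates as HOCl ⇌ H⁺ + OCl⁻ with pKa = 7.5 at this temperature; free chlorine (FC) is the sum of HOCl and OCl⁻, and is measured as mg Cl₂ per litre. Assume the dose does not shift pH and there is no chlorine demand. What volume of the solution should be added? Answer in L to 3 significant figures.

Volume: 127,000 US gal × 3.785 L/gal = 480,695 L.
[OCl⁻]/[HOCl] = 10^(pH − pKa) = 10^(7.47 − 7.5) = 0.9333; fraction as HOCl = 1/(1 + 0.9333) = 0.5173.
Free chlorine required for 2.91 ppm HOCl: 2.91 / 0.5173 = 5.626 ppm.
FC to add: 5.626 − 0.4 = 5.226 mg/L as Cl₂.
Cl₂ equivalent: 5.226 mg/L × 480,695 L = 2512 g.
Product at 12.6% available Cl: 2512 / 0.126 = 19,940 g.
Volume: 19,940 g ÷ 1.15 g/mL = 17,340 mL.

17.3 L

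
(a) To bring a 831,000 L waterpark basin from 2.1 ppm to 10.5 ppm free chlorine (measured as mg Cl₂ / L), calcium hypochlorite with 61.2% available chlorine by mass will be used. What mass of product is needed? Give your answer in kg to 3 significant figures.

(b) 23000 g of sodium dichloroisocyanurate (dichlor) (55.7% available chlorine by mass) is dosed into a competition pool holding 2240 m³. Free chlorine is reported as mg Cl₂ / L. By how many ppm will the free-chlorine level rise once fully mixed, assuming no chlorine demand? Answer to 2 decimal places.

(a) Chlorine deficit: 10.5 − 2.1 = 8.4 ppm = 8.4 mg/L as Cl₂.
(a) Cl₂ equivalent needed: 8.4 mg/L × 831,000 L = 6,980,000 mg = 6980 g.
(a) Product at 61.2% available chlorine: 6980 / 0.612 = 11,410 g.

(b) Volume: 2240 m³ = 2,240,000 L.
(b) Available chlorine delivered: 23,000 g × 0.557 = 12,810 g as Cl₂.
(b) Concentration rise: 12,810 g / 2,240,000 L = 5.719 mg/L = 5.72 ppm.

(a) 11.4 kg; (b) 5.72 ppm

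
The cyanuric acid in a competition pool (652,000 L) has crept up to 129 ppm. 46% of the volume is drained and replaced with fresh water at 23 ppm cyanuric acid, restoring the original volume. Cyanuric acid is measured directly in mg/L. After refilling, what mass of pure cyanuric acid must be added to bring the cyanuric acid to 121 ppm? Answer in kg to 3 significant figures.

26.6 kg

After draining 46% and refilling: 129 × 0.54 + 23 × 0.46 = 80.24 ppm.
Deficit to target: 121 − 80.24 = 40.76 mg/L.
Mass: 40.76 mg/L × 652,000 L = 26,580 g cyanuric acid.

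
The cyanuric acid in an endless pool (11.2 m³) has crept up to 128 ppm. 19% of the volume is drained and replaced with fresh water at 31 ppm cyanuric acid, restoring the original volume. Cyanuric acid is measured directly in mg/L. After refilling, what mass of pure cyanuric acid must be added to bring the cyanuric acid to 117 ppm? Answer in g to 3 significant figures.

83.2 g

Volume: 11.2 m³ = 11,200 L.
After draining 19% and refilling: 128 × 0.81 + 31 × 0.19 = 109.57 ppm.
Deficit to target: 117 − 109.57 = 7.43 mg/L.
Mass: 7.43 mg/L × 11,200 L = 83.22 g cyanuric acid.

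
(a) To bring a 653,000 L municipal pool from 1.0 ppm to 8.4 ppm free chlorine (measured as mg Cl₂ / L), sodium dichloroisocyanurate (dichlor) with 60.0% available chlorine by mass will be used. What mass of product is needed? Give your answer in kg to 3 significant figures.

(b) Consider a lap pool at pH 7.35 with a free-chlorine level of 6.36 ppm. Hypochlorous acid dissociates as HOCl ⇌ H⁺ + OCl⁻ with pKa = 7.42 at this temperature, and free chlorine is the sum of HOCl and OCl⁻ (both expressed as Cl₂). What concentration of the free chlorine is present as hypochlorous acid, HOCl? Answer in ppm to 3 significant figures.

(a) 8.05 kg; (b) 3.44 ppm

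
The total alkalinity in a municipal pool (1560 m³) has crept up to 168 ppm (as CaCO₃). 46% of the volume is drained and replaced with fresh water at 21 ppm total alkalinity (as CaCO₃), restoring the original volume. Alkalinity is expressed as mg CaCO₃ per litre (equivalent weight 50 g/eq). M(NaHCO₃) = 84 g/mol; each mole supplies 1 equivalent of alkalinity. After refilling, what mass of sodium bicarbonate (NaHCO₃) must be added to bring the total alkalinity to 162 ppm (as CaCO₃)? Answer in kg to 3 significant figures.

161 kg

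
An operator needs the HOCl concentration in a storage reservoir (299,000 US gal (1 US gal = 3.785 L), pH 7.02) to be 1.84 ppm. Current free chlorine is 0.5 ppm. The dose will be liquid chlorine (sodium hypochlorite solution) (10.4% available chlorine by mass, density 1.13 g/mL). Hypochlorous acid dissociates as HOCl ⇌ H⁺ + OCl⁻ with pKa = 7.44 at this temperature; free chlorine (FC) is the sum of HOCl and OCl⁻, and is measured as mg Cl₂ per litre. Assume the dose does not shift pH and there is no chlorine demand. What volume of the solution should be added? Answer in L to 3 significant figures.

Volume: 299,000 US gal × 3.785 L/gal = 1,131,715 L.
[OCl⁻]/[HOCl] = 10^(pH − pKa) = 10^(7.02 − 7.44) = 0.3802; fraction as HOCl = 1/(1 + 0.3802) = 0.7245.
Free chlorine required for 1.84 ppm HOCl: 1.84 / 0.7245 = 2.54 ppm.
FC to add: 2.54 − 0.5 = 2.04 mg/L as Cl₂.
Cl₂ equivalent: 2.04 mg/L × 1,131,715 L = 2308 g.
Product at 10.4% available Cl: 2308 / 0.104 = 22,190 g.
Volume: 22,190 g ÷ 1.13 g/mL = 19,640 mL.

19.6 L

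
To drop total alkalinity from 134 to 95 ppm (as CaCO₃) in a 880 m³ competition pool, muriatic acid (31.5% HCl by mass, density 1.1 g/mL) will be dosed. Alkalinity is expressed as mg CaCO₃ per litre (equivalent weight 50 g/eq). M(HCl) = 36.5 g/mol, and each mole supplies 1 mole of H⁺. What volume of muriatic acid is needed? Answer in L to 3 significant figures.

72.3 L

Volume: 880 m³ = 880,000 L.
Alkalinity to neutralize: (134 − 95) = 39 mg/L as CaCO₃ × 880,000 L = 34,320 g as CaCO₃.
Equivalents of H⁺ required: 34,320 ÷ 50 g/eq = 686.4 eq = 686.4 mol HCl.
Mass of HCl: 686.4 × 36.5 = 25,050 g.
Mass of 31.5% solution: 25,050 / 0.315 = 79,540 g.
Volume: 79,540 g ÷ 1.1 g/mL = 72,300 mL.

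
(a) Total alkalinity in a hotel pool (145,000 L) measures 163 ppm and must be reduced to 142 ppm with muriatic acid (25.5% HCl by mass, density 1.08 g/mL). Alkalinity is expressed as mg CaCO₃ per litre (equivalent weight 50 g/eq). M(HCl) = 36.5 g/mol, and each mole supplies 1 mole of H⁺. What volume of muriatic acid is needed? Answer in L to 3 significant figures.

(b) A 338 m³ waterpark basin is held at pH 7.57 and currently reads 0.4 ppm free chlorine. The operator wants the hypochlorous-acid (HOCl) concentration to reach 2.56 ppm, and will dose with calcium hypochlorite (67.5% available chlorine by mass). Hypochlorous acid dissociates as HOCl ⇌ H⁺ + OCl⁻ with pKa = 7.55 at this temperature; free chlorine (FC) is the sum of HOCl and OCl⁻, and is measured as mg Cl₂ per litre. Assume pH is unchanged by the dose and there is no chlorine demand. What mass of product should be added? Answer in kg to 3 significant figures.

(a) 8.07 L; (b) 2.42 kg

(a) Alkalinity to neutralize: (163 − 142) = 21 mg/L as CaCO₃ × 145,000 L = 3045 g as CaCO₃.
(a) Equivalents of H⁺ required: 3045 ÷ 50 g/eq = 60.9 eq = 60.9 mol HCl.
(a) Mass of HCl: 60.9 × 36.5 = 2223 g.
(a) Mass of 25.5% solution: 2223 / 0.255 = 8717 g.
(a) Volume: 8717 g ÷ 1.08 g/mL = 8071 mL.

(b) Volume: 338 m³ = 338,000 L.
(b) [OCl⁻]/[HOCl] = 10^(pH − pKa) = 10^(7.57 − 7.55) = 1.047; fraction as HOCl = 1/(1 + 1.047) = 0.4885.
(b) Free chlorine required for 2.56 ppm HOCl: 2.56 / 0.4885 = 5.241 ppm.
(b) FC to add: 5.241 − 0.4 = 4.841 mg/L as Cl₂.
(b) Cl₂ equivalent: 4.841 mg/L × 338,000 L = 1636 g.
(b) Product at 67.5% available Cl: 1636 / 0.675 = 2424 g.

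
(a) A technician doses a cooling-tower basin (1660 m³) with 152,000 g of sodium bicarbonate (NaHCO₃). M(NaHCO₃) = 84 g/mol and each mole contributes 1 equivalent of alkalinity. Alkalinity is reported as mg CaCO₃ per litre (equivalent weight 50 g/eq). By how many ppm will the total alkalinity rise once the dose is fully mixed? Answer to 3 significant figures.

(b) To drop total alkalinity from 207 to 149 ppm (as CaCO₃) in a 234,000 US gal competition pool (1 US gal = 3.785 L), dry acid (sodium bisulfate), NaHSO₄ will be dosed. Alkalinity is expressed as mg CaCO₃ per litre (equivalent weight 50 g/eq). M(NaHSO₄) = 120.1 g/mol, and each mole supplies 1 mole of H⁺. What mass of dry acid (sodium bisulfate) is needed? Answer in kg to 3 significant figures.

(a) Volume: 1660 m³ = 1,660,000 L.
(a) Moles of NaHCO₃: 152,000 g ÷ 84 g/mol = 1810 mol → 1810 eq of alkalinity.
(a) As CaCO₃: 1810 eq × 50 g/eq = 90,480 g.
(a) Rise: 90,480 g / 1,660,000 L × 1000 = 54.5 mg/L.

(b) Volume: 234,000 US gal × 3.785 L/gal = 885,690 L.
(b) Alkalinity to neutralize: (207 − 149) = 58 mg/L as CaCO₃ × 885,690 L = 51,370 g as CaCO₃.
(b) Equivalents of H⁺ required: 51,370 ÷ 50 g/eq = 1027 eq = 1027 mol NaHSO₄.
(b) Mass of NaHSO₄: 1027 × 120.1 = 123,400 g.

(a) 54.5 ppm; (b) 123 kg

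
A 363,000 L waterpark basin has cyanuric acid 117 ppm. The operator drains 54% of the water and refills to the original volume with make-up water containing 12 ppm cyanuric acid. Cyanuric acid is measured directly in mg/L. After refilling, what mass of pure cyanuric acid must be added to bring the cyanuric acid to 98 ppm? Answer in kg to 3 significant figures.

After draining 54% and refilling: 117 × 0.46 + 12 × 0.54 = 60.3 ppm.
Deficit to target: 98 − 60.3 = 37.7 mg/L.
Mass: 37.7 mg/L × 363,000 L = 13,690 g cyanuric acid.

13.7 kg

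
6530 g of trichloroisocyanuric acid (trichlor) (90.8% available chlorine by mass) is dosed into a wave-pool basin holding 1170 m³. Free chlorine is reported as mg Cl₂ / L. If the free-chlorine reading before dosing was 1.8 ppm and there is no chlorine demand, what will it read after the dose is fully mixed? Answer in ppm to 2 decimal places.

6.87 ppm

Volume: 1170 m³ = 1,170,000 L.
Available chlorine delivered: 6530 g × 0.908 = 5929 g as Cl₂.
Concentration rise: 5929 g / 1,170,000 L = 5.068 mg/L = 5.07 ppm.
Final FC: 1.8 + 5.07 = 6.87 ppm.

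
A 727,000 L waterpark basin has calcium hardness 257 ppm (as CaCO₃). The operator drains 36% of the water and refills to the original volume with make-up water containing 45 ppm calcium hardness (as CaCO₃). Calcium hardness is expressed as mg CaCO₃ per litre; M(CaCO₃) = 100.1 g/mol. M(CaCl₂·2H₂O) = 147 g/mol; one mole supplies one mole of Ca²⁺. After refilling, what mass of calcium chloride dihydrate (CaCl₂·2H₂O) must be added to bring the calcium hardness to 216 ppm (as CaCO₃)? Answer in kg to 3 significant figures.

After draining 36% and refilling: 257 × 0.64 + 45 × 0.36 = 180.68 ppm.
Deficit to target: 216 − 180.68 = 35.32 mg/L.
As CaCO₃: 35.32 mg/L × 727,000 L = 25,680 g; ÷ 100.1 = 256.5 mol Ca²⁺.
Mass: 256.5 × 147 = 37,710 g.

37.7 kg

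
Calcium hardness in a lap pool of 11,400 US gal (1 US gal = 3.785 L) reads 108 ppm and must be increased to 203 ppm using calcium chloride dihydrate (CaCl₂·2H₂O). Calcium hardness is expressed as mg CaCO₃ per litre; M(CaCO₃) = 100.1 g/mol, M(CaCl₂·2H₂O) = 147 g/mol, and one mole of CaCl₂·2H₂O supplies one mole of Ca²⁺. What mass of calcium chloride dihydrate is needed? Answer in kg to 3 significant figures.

6.02 kg

Volume: 11,400 US gal × 3.785 L/gal = 43,149 L.
Hardness to add: (203 − 108) = 95 mg/L as CaCO₃ × 43,149 L = 4099 g as CaCO₃.
Moles of Ca²⁺ (1 mol Ca²⁺ ≡ 1 mol CaCO₃): 4099 / 100.1 g/mol = 40.95 mol.
Mass of CaCl₂·2H₂O: 40.95 × 147 = 6020 g.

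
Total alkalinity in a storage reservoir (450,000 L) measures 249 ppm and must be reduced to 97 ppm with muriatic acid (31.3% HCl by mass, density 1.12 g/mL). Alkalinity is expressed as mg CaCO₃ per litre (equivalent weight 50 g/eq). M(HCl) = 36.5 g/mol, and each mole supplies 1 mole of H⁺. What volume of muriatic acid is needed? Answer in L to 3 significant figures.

Alkalinity to neutralize: (249 − 97) = 152 mg/L as CaCO₃ × 450,000 L = 68,400 g as CaCO₃.
Equivalents of H⁺ required: 68,400 ÷ 50 g/eq = 1368 eq = 1368 mol HCl.
Mass of HCl: 1368 × 36.5 = 49,930 g.
Mass of 31.3% solution: 49,930 / 0.313 = 159,500 g.
Volume: 159,500 g ÷ 1.12 g/mL = 142,400 mL.

142 L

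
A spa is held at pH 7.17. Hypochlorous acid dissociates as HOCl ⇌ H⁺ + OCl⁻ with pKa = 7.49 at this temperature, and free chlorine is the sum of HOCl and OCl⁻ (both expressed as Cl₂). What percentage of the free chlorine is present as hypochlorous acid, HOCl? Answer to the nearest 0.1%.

67.6%

[OCl⁻]/[HOCl] = 10^(pH − pKa) = 10^(7.17 − 7.49) = 10^-0.32 = 0.4786.
Fraction as HOCl = 1 / (1 + 0.4786) = 0.6763.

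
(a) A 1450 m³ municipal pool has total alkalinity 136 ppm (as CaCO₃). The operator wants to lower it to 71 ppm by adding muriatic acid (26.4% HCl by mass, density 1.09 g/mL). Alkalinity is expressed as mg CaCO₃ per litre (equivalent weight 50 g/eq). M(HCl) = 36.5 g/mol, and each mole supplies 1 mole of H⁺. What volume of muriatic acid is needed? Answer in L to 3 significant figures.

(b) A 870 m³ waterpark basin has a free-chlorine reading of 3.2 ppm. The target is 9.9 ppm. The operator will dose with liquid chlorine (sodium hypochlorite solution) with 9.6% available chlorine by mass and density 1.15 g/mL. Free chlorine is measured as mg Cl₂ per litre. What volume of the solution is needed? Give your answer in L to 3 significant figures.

(a) Volume: 1450 m³ = 1,450,000 L.
(a) Alkalinity to neutralize: (136 − 71) = 65 mg/L as CaCO₃ × 1,450,000 L = 94,250 g as CaCO₃.
(a) Equivalents of H⁺ required: 94,250 ÷ 50 g/eq = 1885 eq = 1885 mol HCl.
(a) Mass of HCl: 1885 × 36.5 = 68,800 g.
(a) Mass of 26.4% solution: 68,800 / 0.264 = 260,600 g.
(a) Volume: 260,600 g ÷ 1.09 g/mL = 239,100 mL.

(b) Volume: 870 m³ = 870,000 L.
(b) Chlorine deficit: 9.9 − 3.2 = 6.7 ppm = 6.7 mg/L as Cl₂.
(b) Cl₂ equivalent needed: 6.7 mg/L × 870,000 L = 5,829,000 mg = 5829 g.
(b) Product at 9.6% available chlorine: 5829 / 0.096 = 60,720 g.
(b) Volume at density 1.15 g/mL: 60,720 g ÷ 1.15 g/mL = 52,800 mL.

(a) 239 L; (b) 52.8 L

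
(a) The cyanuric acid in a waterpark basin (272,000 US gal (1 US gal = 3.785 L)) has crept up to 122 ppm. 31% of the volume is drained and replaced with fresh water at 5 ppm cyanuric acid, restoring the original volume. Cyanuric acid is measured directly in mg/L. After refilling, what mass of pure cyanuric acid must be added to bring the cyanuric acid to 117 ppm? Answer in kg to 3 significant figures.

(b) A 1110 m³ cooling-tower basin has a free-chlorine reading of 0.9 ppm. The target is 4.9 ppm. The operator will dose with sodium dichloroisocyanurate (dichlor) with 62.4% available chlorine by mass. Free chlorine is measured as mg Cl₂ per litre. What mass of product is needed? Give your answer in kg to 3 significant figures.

(a) 32.2 kg; (b) 7.12 kg

(a) Volume: 272,000 US gal × 3.785 L/gal = 1,029,520 L.
(a) After draining 31% and refilling: 122 × 0.69 + 5 × 0.31 = 85.73 ppm.
(a) Deficit to target: 117 − 85.73 = 31.27 mg/L.
(a) Mass: 31.27 mg/L × 1,029,520 L = 32,190 g cyanuric acid.

(b) Volume: 1110 m³ = 1,110,000 L.
(b) Chlorine deficit: 4.9 − 0.9 = 4 ppm = 4 mg/L as Cl₂.
(b) Cl₂ equivalent needed: 4 mg/L × 1,110,000 L = 4,440,000 mg = 4440 g.
(b) Product at 62.4% available chlorine: 4440 / 0.624 = 7115 g.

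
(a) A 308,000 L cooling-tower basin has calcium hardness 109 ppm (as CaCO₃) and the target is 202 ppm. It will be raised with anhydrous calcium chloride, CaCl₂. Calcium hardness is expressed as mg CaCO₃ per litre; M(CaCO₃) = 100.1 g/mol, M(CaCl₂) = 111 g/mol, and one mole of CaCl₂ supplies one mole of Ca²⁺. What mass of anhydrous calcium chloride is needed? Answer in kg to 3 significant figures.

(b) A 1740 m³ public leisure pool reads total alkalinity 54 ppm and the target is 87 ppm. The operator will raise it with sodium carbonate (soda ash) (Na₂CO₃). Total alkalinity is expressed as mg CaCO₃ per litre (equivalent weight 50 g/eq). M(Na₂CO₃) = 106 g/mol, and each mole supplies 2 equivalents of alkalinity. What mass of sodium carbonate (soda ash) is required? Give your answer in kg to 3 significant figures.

(a) Hardness to add: (202 − 109) = 93 mg/L as CaCO₃ × 308,000 L = 28,640 g as CaCO₃.
(a) Moles of Ca²⁺ (1 mol Ca²⁺ ≡ 1 mol CaCO₃): 28,640 / 100.1 g/mol = 286.2 mol.
(a) Mass of CaCl₂: 286.2 × 111 = 31,760 g.

(b) Volume: 1740 m³ = 1,740,000 L.
(b) Alkalinity to add: (87 − 54) = 33 mg/L as CaCO₃ × 1,740,000 L = 57,420 g as CaCO₃.
(b) Equivalents: 57,420 g ÷ 50 g/eq = 1148 eq.
(b) Each mole of Na₂CO₃ supplies 2 eq, so 1148 / 2 = 574.2 mol.
(b) Mass: 574.2 mol × 106 g/mol = 60,870 g.

(a) 31.8 kg; (b) 60.9 kg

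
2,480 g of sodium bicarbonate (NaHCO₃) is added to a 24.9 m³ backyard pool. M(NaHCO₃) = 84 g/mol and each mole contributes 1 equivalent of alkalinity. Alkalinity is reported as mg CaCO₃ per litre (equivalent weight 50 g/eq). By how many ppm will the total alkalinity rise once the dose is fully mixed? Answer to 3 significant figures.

Volume: 24.9 m³ = 24,900 L.
Moles of NaHCO₃: 2,480 g ÷ 84 g/mol = 29.52 mol → 29.52 eq of alkalinity.
As CaCO₃: 29.52 eq × 50 g/eq = 1476 g.
Rise: 1476 g / 24,900 L × 1000 = 59.28 mg/L.

59.3 ppm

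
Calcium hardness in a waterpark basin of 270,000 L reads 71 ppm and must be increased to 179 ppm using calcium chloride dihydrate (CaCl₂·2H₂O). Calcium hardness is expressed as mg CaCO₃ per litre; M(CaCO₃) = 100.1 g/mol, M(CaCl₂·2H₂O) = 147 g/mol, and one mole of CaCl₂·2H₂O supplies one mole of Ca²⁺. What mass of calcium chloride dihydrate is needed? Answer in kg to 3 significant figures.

42.8 kg

Hardness to add: (179 − 71) = 108 mg/L as CaCO₃ × 270,000 L = 29,160 g as CaCO₃.
Moles of Ca²⁺ (1 mol Ca²⁺ ≡ 1 mol CaCO₃): 29,160 / 100.1 g/mol = 291.3 mol.
Mass of CaCl₂·2H₂O: 291.3 × 147 = 42,820 g.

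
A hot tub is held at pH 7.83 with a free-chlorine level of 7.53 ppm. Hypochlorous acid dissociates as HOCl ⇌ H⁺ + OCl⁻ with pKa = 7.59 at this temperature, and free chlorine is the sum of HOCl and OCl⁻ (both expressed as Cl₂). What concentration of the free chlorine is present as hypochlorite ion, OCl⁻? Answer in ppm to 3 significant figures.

4.78 ppm

[OCl⁻]/[HOCl] = 10^(pH − pKa) = 10^(7.83 − 7.59) = 10^0.24 = 1.738.
Fraction as HOCl = 1 / (1 + 1.738) = 0.3653.
OCl⁻ = (1 − 0.3653) × 7.53 ppm = 4.78 ppm.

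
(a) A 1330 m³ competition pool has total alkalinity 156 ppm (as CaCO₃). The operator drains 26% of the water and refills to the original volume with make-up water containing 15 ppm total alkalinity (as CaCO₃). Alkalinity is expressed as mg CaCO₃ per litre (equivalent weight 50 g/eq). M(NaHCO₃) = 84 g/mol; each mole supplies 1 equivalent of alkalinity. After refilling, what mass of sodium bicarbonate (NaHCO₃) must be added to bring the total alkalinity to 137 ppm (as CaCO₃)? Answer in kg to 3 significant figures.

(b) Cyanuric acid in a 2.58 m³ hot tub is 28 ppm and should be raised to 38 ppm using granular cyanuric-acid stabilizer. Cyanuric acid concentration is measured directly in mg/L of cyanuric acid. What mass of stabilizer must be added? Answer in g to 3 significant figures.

(a) Volume: 1330 m³ = 1,330,000 L.
(a) After draining 26% and refilling: 156 × 0.74 + 15 × 0.26 = 119.34 ppm.
(a) Deficit to target: 137 − 119.34 = 17.66 mg/L.
(a) As CaCO₃: 17.66 mg/L × 1,330,000 L = 23,490 g; ÷ 50 g/eq ÷ 1 = 469.8 mol NaHCO₃.
(a) Mass: 469.8 × 84 = 39,460 g.

(b) Volume: 2.58 m³ = 2,580 L.
(b) CYA to add: (38 − 28) = 10 mg/L × 2,580 L = 25.8 g cyanuric acid.

(a) 39.5 kg; (b) 25.8 g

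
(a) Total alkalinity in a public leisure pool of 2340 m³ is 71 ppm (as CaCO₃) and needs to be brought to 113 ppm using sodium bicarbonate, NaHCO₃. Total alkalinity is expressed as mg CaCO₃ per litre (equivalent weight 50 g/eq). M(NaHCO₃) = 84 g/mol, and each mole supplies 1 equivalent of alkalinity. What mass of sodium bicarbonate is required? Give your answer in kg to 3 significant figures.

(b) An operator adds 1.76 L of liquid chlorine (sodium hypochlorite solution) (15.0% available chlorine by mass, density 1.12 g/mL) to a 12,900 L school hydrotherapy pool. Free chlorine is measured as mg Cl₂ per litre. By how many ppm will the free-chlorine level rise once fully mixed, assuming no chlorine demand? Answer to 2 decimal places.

(a) 165 kg; (b) 22.92 ppm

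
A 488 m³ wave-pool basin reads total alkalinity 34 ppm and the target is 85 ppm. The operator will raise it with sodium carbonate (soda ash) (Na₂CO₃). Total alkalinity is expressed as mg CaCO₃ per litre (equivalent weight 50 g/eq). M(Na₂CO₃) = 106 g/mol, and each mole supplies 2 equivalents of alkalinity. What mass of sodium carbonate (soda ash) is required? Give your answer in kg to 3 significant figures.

26.4 kg

Volume: 488 m³ = 488,000 L.
Alkalinity to add: (85 − 34) = 51 mg/L as CaCO₃ × 488,000 L = 24,890 g as CaCO₃.
Equivalents: 24,890 g ÷ 50 g/eq = 497.8 eq.
Each mole of Na₂CO₃ supplies 2 eq, so 497.8 / 2 = 248.9 mol.
Mass: 248.9 mol × 106 g/mol = 26,380 g.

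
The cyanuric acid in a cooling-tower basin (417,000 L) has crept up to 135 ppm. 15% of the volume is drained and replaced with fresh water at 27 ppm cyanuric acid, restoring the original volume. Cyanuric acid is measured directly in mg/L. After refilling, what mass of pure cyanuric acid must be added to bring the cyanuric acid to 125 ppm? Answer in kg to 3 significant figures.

2.59 kg

After draining 15% and refilling: 135 × 0.85 + 27 × 0.15 = 118.8 ppm.
Deficit to target: 125 − 118.8 = 6.2 mg/L.
Mass: 6.2 mg/L × 417,000 L = 2585 g cyanuric acid.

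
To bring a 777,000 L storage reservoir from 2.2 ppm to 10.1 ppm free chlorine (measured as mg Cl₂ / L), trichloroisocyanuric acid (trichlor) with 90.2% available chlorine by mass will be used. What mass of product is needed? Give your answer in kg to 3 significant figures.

Chlorine deficit: 10.1 − 2.2 = 7.9 ppm = 7.9 mg/L as Cl₂.
Cl₂ equivalent needed: 7.9 mg/L × 777,000 L = 6,138,000 mg = 6138 g.
Product at 90.2% available chlorine: 6138 / 0.902 = 6805 g.

6.81 kg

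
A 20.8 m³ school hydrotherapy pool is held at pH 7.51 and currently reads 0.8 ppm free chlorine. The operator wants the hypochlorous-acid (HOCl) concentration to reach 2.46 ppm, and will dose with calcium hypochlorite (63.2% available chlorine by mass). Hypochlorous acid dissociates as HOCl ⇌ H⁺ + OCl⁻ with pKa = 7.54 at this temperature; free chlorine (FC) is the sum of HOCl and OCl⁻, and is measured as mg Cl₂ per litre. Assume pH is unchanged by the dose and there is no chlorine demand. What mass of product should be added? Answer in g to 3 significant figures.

130 g

Volume: 20.8 m³ = 20,800 L.
[OCl⁻]/[HOCl] = 10^(pH − pKa) = 10^(7.51 − 7.54) = 0.9333; fraction as HOCl = 1/(1 + 0.9333) = 0.5173.
Free chlorine required for 2.46 ppm HOCl: 2.46 / 0.5173 = 4.756 ppm.
FC to add: 4.756 − 0.8 = 3.956 mg/L as Cl₂.
Cl₂ equivalent: 3.956 mg/L × 20,800 L = 82.28 g.
Product at 63.2% available Cl: 82.28 / 0.632 = 130.2 g.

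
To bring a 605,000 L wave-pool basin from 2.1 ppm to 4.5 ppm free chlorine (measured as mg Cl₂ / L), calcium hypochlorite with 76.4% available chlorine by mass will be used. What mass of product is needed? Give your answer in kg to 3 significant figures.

1.90 kg

Chlorine deficit: 4.5 − 2.1 = 2.4 ppm = 2.4 mg/L as Cl₂.
Cl₂ equivalent needed: 2.4 mg/L × 605,000 L = 1,452,000 mg = 1452 g.
Product at 76.4% available chlorine: 1452 / 0.764 = 1901 g.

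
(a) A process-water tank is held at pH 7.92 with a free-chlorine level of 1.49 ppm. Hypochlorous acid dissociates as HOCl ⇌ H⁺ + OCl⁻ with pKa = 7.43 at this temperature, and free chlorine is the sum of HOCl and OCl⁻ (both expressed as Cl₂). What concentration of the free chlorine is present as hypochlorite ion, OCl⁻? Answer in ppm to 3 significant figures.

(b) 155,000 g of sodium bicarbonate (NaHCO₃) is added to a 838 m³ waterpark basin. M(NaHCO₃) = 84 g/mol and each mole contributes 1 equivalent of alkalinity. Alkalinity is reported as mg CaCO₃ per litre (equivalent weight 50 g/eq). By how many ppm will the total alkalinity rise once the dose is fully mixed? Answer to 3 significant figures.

(a) [OCl⁻]/[HOCl] = 10^(pH − pKa) = 10^(7.92 − 7.43) = 10^0.49 = 3.09.
(a) Fraction as HOCl = 1 / (1 + 3.09) = 0.2445.
(a) OCl⁻ = (1 − 0.2445) × 1.49 ppm = 1.126 ppm.

(b) Volume: 838 m³ = 838,000 L.
(b) Moles of NaHCO₃: 155,000 g ÷ 84 g/mol = 1845 mol → 1845 eq of alkalinity.
(b) As CaCO₃: 1845 eq × 50 g/eq = 92,260 g.
(b) Rise: 92,260 g / 838,000 L × 1000 = 110.1 mg/L.

(a) 1.13 ppm; (b) 110 ppm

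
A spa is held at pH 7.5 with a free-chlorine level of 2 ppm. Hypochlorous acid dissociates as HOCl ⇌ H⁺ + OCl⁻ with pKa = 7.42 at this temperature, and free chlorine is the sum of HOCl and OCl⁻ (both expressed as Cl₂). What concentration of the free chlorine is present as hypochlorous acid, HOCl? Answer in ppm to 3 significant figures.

0.908 ppm

[OCl⁻]/[HOCl] = 10^(pH − pKa) = 10^(7.5 − 7.42) = 10^0.08 = 1.202.
Fraction as HOCl = 1 / (1 + 1.202) = 0.4541.
HOCl = 0.4541 × 2 ppm = 0.9082 ppm.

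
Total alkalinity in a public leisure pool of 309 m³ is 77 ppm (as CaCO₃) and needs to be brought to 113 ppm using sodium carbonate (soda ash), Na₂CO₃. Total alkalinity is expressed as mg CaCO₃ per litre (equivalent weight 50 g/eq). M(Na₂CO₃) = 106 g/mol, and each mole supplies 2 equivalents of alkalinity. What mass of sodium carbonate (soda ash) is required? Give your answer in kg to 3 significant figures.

Volume: 309 m³ = 309,000 L.
Alkalinity to add: (113 − 77) = 36 mg/L as CaCO₃ × 309,000 L = 11,120 g as CaCO₃.
Equivalents: 11,120 g ÷ 50 g/eq = 222.5 eq.
Each mole of Na₂CO₃ supplies 2 eq, so 222.5 / 2 = 111.2 mol.
Mass: 111.2 mol × 106 g/mol = 11,790 g.

11.8 kg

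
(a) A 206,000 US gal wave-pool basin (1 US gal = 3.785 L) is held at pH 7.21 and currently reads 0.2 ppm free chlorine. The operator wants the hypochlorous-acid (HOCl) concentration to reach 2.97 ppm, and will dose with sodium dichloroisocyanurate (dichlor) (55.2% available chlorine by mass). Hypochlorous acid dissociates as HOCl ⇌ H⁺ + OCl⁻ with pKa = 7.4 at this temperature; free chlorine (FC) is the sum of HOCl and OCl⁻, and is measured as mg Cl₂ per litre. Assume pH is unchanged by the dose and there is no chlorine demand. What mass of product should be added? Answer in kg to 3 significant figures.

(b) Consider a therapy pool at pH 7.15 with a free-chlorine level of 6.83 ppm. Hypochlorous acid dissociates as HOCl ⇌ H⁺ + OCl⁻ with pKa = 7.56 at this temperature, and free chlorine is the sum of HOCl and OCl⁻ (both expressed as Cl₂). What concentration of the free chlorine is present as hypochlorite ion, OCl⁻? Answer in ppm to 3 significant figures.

(a) Volume: 206,000 US gal × 3.785 L/gal = 779,710 L.
(a) [OCl⁻]/[HOCl] = 10^(pH − pKa) = 10^(7.21 − 7.4) = 0.6457; fraction as HOCl = 1/(1 + 0.6457) = 0.6077.
(a) Free chlorine required for 2.97 ppm HOCl: 2.97 / 0.6077 = 4.888 ppm.
(a) FC to add: 4.888 − 0.2 = 4.688 mg/L as Cl₂.
(a) Cl₂ equivalent: 4.688 mg/L × 779,710 L = 3655 g.
(a) Product at 55.2% available Cl: 3655 / 0.552 = 6621 g.

(b) [OCl⁻]/[HOCl] = 10^(pH − pKa) = 10^(7.15 − 7.56) = 10^-0.41 = 0.389.
(b) Fraction as HOCl = 1 / (1 + 0.389) = 0.7199.
(b) OCl⁻ = (1 − 0.7199) × 6.83 ppm = 1.913 ppm.

(a) 6.62 kg; (b) 1.91 ppm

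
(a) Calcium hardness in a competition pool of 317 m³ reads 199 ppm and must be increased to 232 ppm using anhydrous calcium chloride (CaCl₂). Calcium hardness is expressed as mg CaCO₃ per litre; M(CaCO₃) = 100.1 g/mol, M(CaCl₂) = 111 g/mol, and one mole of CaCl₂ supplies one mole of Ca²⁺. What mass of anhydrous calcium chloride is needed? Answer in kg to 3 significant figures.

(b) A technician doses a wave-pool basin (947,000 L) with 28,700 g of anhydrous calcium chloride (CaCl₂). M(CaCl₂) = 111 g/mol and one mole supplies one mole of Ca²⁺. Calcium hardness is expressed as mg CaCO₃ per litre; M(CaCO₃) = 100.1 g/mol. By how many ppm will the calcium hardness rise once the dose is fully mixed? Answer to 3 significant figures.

(a) 11.6 kg; (b) 27.3 ppm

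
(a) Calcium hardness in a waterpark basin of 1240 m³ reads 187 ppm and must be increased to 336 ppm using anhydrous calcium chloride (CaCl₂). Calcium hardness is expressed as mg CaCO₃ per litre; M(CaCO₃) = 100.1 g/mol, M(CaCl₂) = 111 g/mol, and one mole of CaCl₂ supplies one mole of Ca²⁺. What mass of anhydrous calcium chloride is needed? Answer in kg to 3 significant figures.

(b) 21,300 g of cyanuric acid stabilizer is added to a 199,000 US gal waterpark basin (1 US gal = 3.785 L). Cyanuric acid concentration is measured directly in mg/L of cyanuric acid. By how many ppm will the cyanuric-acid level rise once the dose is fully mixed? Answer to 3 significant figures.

(a) 205 kg; (b) 28.3 ppm

(a) Volume: 1240 m³ = 1,240,000 L.
(a) Hardness to add: (336 − 187) = 149 mg/L as CaCO₃ × 1,240,000 L = 184,800 g as CaCO₃.
(a) Moles of Ca²⁺ (1 mol Ca²⁺ ≡ 1 mol CaCO₃): 184,800 / 100.1 g/mol = 1846 mol.
(a) Mass of CaCl₂: 1846 × 111 = 204,900 g.

(b) Volume: 199,000 US gal × 3.785 L/gal = 753,215 L.
(b) Rise: 21,300 g / 753,215 L × 1000 = 28.28 mg/L.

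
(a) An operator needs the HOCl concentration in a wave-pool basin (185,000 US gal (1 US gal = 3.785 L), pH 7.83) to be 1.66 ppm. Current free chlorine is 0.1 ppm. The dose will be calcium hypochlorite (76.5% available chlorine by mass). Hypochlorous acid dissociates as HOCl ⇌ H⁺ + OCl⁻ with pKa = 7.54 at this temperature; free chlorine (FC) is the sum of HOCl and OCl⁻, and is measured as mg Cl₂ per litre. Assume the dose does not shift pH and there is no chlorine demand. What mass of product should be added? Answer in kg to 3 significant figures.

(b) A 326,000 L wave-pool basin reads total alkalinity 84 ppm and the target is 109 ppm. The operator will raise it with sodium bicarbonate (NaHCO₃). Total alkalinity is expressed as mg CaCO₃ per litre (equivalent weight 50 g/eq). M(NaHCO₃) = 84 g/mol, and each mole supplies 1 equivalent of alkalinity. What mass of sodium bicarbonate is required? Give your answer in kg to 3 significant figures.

(a) Volume: 185,000 US gal × 3.785 L/gal = 700,225 L.
(a) [OCl⁻]/[HOCl] = 10^(pH − pKa) = 10^(7.83 − 7.54) = 1.95; fraction as HOCl = 1/(1 + 1.95) = 0.339.
(a) Free chlorine required for 1.66 ppm HOCl: 1.66 / 0.339 = 4.897 ppm.
(a) FC to add: 4.897 − 0.1 = 4.797 mg/L as Cl₂.
(a) Cl₂ equivalent: 4.797 mg/L × 700,225 L = 3359 g.
(a) Product at 76.5% available Cl: 3359 / 0.765 = 4391 g.

(b) Alkalinity to add: (109 − 84) = 25 mg/L as CaCO₃ × 326,000 L = 8150 g as CaCO₃.
(b) Equivalents: 8150 g ÷ 50 g/eq = 163 eq.
(b) NaHCO₃ supplies 1 eq per mole → 163 mol.
(b) Mass: 163 mol × 84 g/mol = 13,690 g.

(a) 4.39 kg; (b) 13.7 kg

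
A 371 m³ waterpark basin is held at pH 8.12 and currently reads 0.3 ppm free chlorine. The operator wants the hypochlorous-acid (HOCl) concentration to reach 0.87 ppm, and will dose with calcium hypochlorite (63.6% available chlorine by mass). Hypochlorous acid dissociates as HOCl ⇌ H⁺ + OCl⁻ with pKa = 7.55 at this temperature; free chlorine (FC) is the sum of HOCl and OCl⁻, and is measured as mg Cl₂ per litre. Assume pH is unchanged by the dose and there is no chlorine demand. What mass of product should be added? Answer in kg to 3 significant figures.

Volume: 371 m³ = 371,000 L.
[OCl⁻]/[HOCl] = 10^(pH − pKa) = 10^(8.12 − 7.55) = 3.715; fraction as HOCl = 1/(1 + 3.715) = 0.2121.
Free chlorine required for 0.87 ppm HOCl: 0.87 / 0.2121 = 4.102 ppm.
FC to add: 4.102 − 0.3 = 3.802 mg/L as Cl₂.
Cl₂ equivalent: 3.802 mg/L × 371,000 L = 1411 g.
Product at 63.6% available Cl: 1411 / 0.636 = 2218 g.

2.22 kg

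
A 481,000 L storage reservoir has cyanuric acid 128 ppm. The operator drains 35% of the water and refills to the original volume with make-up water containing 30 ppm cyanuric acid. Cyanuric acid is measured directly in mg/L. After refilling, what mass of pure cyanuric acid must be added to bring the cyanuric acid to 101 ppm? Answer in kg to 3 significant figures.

3.51 kg

After draining 35% and refilling: 128 × 0.65 + 30 × 0.35 = 93.7 ppm.
Deficit to target: 101 − 93.7 = 7.3 mg/L.
Mass: 7.3 mg/L × 481,000 L = 3511 g cyanuric acid.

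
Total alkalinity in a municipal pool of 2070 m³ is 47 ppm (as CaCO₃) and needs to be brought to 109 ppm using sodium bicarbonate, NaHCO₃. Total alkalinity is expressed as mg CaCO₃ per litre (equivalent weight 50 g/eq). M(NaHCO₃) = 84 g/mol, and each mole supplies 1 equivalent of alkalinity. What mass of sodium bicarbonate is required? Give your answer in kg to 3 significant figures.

Volume: 2070 m³ = 2,070,000 L.
Alkalinity to add: (109 − 47) = 62 mg/L as CaCO₃ × 2,070,000 L = 128,300 g as CaCO₃.
Equivalents: 128,300 g ÷ 50 g/eq = 2567 eq.
NaHCO₃ supplies 1 eq per mole → 2567 mol.
Mass: 2567 mol × 84 g/mol = 215,600 g.

216 kg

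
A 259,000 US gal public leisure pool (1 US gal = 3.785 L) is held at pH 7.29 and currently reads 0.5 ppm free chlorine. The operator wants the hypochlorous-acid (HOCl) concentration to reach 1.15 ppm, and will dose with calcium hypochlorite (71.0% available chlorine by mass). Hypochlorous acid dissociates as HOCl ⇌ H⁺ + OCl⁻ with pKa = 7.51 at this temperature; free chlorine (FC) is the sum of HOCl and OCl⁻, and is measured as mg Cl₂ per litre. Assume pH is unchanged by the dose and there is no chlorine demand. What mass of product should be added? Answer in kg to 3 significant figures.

1.85 kg

Volume: 259,000 US gal × 3.785 L/gal = 980,315 L.
[OCl⁻]/[HOCl] = 10^(pH − pKa) = 10^(7.29 − 7.51) = 0.6026; fraction as HOCl = 1/(1 + 0.6026) = 0.624.
Free chlorine required for 1.15 ppm HOCl: 1.15 / 0.624 = 1.843 ppm.
FC to add: 1.843 − 0.5 = 1.343 mg/L as Cl₂.
Cl₂ equivalent: 1.343 mg/L × 980,315 L = 1317 g.
Product at 71.0% available Cl: 1317 / 0.71 = 1854 g.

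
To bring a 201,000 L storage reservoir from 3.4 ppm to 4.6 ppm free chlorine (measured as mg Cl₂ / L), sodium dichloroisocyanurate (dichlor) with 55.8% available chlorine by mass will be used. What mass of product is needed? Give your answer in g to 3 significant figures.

432 g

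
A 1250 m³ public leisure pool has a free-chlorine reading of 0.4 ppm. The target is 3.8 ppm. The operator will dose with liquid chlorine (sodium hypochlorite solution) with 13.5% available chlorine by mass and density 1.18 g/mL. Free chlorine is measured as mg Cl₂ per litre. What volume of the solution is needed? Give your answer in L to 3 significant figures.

26.7 L

Volume: 1250 m³ = 1,250,000 L.
Chlorine deficit: 3.8 − 0.4 = 3.4 ppm = 3.4 mg/L as Cl₂.
Cl₂ equivalent needed: 3.4 mg/L × 1,250,000 L = 4,250,000 mg = 4250 g.
Product at 13.5% available chlorine: 4250 / 0.135 = 31,480 g.
Volume at density 1.18 g/mL: 31,480 g ÷ 1.18 g/mL = 26,680 mL.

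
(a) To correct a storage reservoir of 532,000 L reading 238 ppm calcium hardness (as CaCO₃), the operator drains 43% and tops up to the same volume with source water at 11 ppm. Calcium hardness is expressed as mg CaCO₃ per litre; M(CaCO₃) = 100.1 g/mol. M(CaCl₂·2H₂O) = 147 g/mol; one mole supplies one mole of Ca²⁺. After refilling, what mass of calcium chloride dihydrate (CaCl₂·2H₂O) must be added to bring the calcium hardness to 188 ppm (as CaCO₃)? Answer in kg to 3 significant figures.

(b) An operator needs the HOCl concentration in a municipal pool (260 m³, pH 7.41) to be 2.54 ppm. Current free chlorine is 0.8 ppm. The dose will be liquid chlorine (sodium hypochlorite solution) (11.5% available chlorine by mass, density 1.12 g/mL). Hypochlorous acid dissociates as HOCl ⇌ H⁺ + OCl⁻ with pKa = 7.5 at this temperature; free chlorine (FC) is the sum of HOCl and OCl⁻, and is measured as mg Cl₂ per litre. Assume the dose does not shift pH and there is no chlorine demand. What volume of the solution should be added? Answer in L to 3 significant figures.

(a) 37.2 kg; (b) 7.68 L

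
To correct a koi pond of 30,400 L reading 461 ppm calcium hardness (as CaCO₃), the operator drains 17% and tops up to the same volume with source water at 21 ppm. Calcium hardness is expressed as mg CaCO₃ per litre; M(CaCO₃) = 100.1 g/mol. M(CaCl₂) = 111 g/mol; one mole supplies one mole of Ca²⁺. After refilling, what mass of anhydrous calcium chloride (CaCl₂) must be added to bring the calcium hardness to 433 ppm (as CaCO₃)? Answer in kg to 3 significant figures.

1.58 kg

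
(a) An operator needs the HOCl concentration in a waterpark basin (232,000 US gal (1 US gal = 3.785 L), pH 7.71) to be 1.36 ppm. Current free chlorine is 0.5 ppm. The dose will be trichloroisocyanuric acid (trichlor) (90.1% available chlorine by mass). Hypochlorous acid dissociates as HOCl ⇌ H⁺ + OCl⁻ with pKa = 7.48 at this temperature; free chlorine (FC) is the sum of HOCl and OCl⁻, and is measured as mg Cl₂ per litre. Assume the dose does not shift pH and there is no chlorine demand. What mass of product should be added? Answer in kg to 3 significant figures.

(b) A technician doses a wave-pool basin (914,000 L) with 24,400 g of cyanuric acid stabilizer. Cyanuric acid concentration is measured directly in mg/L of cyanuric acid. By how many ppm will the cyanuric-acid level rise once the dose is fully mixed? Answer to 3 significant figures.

(a) 3.09 kg; (b) 26.7 ppm

(a) Volume: 232,000 US gal × 3.785 L/gal = 878,120 L.
(a) [OCl⁻]/[HOCl] = 10^(pH − pKa) = 10^(7.71 − 7.48) = 1.698; fraction as HOCl = 1/(1 + 1.698) = 0.3706.
(a) Free chlorine required for 1.36 ppm HOCl: 1.36 / 0.3706 = 3.67 ppm.
(a) FC to add: 3.67 − 0.5 = 3.17 mg/L as Cl₂.
(a) Cl₂ equivalent: 3.17 mg/L × 878,120 L = 2783 g.
(a) Product at 90.1% available Cl: 2783 / 0.901 = 3089 g.

(b) Rise: 24,400 g / 914,000 L × 1000 = 26.7 mg/L.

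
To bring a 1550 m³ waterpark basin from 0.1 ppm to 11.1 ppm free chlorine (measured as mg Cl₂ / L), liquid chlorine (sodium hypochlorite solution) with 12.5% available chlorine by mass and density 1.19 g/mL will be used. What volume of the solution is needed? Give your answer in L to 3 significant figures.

115 L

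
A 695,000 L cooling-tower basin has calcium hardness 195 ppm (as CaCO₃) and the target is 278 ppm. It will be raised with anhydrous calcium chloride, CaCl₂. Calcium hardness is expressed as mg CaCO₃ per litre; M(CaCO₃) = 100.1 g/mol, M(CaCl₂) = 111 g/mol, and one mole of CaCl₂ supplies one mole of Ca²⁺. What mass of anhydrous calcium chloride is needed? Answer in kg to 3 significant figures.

Hardness to add: (278 − 195) = 83 mg/L as CaCO₃ × 695,000 L = 57,680 g as CaCO₃.
Moles of Ca²⁺ (1 mol Ca²⁺ ≡ 1 mol CaCO₃): 57,680 / 100.1 g/mol = 576.3 mol.
Mass of CaCl₂: 576.3 × 111 = 63,970 g.

64.0 kg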